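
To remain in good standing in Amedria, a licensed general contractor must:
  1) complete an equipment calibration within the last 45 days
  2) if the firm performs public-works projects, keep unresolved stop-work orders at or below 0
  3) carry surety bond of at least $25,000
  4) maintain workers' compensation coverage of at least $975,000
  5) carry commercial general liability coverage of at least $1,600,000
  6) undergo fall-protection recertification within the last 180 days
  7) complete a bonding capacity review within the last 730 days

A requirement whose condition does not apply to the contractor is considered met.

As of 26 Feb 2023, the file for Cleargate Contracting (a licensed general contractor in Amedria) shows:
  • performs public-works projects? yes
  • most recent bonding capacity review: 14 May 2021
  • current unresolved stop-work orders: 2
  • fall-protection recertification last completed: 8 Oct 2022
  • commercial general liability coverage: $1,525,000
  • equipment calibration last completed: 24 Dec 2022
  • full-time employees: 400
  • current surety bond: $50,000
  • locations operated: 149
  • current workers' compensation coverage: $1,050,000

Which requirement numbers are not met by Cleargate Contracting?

1. equipment calibration 64 days ago vs limit 45 → not met
2. condition 'performs public-works projects' holds; unresolved stop-work orders 2 > 0 → not met
3. surety bond $50,000 ≥ $25,000 → met
4. workers' compensation coverage $1,050,000 ≥ $975,000 → met
5. commercial general liability coverage $1,525,000 < $1,600,000 → not met
6. fall-protection recertification 141 days ago vs limit 180 → met
7. bonding capacity review 653 days ago vs limit 730 → met
Not met: 1, 2, 5

1, 2, 5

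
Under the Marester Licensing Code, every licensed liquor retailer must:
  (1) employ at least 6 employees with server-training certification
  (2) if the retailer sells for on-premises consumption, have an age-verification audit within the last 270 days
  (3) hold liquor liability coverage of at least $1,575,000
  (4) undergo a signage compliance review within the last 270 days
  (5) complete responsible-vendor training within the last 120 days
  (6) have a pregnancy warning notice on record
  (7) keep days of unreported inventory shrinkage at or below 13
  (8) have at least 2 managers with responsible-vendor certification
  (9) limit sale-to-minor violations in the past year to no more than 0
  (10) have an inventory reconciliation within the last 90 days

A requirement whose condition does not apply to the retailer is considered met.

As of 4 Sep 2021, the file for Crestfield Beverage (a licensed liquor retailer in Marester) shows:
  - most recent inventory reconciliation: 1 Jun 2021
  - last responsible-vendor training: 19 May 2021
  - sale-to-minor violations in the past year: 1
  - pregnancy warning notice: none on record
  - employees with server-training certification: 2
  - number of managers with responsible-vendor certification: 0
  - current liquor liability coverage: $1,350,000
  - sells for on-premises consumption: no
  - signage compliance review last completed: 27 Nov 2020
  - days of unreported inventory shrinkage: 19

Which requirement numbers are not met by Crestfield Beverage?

1. employees with server-training certification 2 < 6 → not met
2. condition 'sells for on-premises consumption' does not hold → requirement n/a → met
3. liquor liability coverage $1,350,000 < $1,575,000 → not met
4. signage compliance review 281 days ago vs limit 270 → not met
5. responsible-vendor training 108 days ago vs limit 120 → met
6. pregnancy warning notice absent → not met
7. days of unreported inventory shrinkage 19 > 13 → not met
8. managers with responsible-vendor certification 0 < 2 → not met
9. sale-to-minor violations in the past year 1 > 0 → not met
10. inventory reconciliation 95 days ago vs limit 90 → not met
Not met: 1, 3, 4, 6, 7, 8, 9, 10

1, 3, 4, 6, 7, 8, 9, 10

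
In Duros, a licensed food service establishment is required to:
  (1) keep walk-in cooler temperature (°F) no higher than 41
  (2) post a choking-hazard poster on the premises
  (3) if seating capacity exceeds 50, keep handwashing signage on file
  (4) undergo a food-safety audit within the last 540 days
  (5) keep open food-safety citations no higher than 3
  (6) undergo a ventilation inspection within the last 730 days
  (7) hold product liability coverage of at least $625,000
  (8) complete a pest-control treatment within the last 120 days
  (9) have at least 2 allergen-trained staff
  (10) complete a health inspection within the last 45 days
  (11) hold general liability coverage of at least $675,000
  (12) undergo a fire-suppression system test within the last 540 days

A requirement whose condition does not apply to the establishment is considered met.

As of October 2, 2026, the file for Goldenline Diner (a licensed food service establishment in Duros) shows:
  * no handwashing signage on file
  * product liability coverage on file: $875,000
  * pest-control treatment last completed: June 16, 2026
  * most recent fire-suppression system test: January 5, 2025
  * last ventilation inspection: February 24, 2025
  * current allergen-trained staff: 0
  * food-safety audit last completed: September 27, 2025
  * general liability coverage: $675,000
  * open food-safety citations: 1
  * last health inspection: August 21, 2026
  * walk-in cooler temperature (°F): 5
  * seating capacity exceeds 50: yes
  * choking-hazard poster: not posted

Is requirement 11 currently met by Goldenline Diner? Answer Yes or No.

11. general liability coverage $675,000 ≥ $675,000 → met

Yes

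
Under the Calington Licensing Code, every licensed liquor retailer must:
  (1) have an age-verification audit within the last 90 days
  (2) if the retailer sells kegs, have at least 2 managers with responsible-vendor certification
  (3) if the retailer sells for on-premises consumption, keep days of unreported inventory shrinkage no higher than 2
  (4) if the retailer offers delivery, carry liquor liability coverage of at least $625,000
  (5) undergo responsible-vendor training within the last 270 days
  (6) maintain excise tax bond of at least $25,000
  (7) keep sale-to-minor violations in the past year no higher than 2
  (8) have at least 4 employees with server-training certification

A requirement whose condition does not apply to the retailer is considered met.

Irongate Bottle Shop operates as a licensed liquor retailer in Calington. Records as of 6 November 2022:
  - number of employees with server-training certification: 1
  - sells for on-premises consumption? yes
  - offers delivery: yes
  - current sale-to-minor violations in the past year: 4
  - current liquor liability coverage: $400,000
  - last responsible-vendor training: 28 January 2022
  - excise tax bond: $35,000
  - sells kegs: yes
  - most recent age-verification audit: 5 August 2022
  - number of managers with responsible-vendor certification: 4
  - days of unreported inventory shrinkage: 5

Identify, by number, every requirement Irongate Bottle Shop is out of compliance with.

1. age-verification audit 93 days ago vs limit 90 → not met
2. condition 'sells kegs' holds; managers with responsible-vendor certification 4 ≥ 2 → met
3. condition 'sells for on-premises consumption' holds; days of unreported inventory shrinkage 5 > 2 → not met
4. condition 'offers delivery' holds; liquor liability coverage $400,000 < $625,000 → not met
5. responsible-vendor training 282 days ago vs limit 270 → not met
6. excise tax bond $35,000 ≥ $25,000 → met
7. sale-to-minor violations in the past year 4 > 2 → not met
8. employees with server-training certification 1 < 4 → not met
Not met: 1, 3, 4, 5, 7, 8

1, 3, 4, 5, 7, 8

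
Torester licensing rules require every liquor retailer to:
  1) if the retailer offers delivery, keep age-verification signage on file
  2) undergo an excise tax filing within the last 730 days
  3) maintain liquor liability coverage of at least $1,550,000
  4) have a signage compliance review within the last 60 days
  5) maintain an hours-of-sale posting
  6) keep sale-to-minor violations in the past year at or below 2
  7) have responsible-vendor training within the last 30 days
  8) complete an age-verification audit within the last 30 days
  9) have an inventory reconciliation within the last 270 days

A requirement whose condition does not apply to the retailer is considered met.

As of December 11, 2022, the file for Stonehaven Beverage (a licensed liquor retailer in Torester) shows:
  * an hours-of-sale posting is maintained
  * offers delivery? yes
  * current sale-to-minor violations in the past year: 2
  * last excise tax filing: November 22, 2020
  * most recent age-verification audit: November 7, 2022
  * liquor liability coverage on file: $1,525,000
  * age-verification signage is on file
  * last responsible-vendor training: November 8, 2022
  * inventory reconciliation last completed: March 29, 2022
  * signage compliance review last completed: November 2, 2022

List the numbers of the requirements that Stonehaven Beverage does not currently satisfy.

2, 3, 7, 8

1. condition 'offers delivery' holds; age-verification signage present → met
2. excise tax filing 749 days ago vs limit 730 → not met
3. liquor liability coverage $1,525,000 < $1,550,000 → not met
4. signage compliance review 39 days ago vs limit 60 → met
5. hours-of-sale posting present → met
6. sale-to-minor violations in the past year 2 ≤ 2 → met
7. responsible-vendor training 33 days ago vs limit 30 → not met
8. age-verification audit 34 days ago vs limit 30 → not met
9. inventory reconciliation 257 days ago vs limit 270 → met
Not met: 2, 3, 7, 8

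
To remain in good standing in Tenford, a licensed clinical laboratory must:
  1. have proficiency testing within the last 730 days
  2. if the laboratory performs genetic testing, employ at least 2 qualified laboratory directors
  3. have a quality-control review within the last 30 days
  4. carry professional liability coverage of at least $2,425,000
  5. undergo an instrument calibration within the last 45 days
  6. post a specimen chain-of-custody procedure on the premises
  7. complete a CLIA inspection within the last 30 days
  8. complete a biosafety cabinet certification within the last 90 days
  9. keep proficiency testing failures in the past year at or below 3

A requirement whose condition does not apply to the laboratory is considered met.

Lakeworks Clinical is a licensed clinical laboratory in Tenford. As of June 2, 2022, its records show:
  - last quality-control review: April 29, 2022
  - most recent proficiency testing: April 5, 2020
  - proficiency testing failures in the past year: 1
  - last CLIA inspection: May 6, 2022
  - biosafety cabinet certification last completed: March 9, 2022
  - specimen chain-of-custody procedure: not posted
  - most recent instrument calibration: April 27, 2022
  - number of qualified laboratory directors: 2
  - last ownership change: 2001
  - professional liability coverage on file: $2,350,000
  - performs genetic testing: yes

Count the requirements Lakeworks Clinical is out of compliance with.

1. proficiency testing 788 days ago vs limit 730 → not met
2. condition 'performs genetic testing' holds; qualified laboratory directors 2 ≥ 2 → met
3. quality-control review 34 days ago vs limit 30 → not met
4. professional liability coverage $2,350,000 < $2,425,000 → not met
5. instrument calibration 36 days ago vs limit 45 → met
6. specimen chain-of-custody procedure absent → not met
7. CLIA inspection 27 days ago vs limit 30 → met
8. biosafety cabinet certification 85 days ago vs limit 90 → met
9. proficiency testing failures in the past year 1 ≤ 3 → met
Not met: 4 of 9

4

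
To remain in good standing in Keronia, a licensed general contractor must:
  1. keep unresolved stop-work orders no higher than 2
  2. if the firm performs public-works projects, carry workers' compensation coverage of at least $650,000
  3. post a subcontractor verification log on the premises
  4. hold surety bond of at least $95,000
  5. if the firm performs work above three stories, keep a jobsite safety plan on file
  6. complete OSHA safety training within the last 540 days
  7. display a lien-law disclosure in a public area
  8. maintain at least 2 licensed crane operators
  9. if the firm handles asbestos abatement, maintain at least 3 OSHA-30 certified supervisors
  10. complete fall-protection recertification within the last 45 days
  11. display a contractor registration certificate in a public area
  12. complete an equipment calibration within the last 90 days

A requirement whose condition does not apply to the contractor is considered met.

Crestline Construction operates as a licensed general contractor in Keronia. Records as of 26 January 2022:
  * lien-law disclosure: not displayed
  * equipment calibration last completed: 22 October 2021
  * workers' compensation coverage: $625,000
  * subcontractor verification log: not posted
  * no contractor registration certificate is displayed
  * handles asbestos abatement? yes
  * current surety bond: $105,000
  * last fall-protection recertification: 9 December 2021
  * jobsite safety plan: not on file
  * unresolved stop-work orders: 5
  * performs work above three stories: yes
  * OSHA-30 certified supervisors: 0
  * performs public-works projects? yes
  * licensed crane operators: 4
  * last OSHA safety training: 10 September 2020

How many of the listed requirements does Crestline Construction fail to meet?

9

1. unresolved stop-work orders 5 > 2 → not met
2. condition 'performs public-works projects' holds; workers' compensation coverage $625,000 < $650,000 → not met
3. subcontractor verification log absent → not met
4. surety bond $105,000 ≥ $95,000 → met
5. condition 'performs work above three stories' holds; jobsite safety plan absent → not met
6. OSHA safety training 503 days ago vs limit 540 → met
7. lien-law disclosure absent → not met
8. licensed crane operators 4 ≥ 2 → met
9. condition 'handles asbestos abatement' holds; OSHA-30 certified supervisors 0 < 3 → not met
10. fall-protection recertification 48 days ago vs limit 45 → not met
11. contractor registration certificate absent → not met
12. equipment calibration 96 days ago vs limit 90 → not met
Not met: 9 of 12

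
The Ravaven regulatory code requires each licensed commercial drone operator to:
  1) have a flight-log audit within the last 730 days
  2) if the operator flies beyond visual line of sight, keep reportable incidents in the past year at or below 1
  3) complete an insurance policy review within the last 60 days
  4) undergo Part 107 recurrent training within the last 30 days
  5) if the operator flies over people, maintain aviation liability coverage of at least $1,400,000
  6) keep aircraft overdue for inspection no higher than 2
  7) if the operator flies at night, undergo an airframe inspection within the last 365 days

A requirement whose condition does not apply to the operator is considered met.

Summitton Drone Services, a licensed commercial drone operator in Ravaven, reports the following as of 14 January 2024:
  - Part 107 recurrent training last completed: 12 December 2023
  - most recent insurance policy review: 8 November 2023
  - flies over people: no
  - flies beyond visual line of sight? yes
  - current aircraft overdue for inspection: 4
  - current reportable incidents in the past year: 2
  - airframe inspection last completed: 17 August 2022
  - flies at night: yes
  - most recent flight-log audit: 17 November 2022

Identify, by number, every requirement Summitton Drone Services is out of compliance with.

1. flight-log audit 423 days ago vs limit 730 → met
2. condition 'flies beyond visual line of sight' holds; reportable incidents in the past year 2 > 1 → not met
3. insurance policy review 67 days ago vs limit 60 → not met
4. Part 107 recurrent training 33 days ago vs limit 30 → not met
5. condition 'flies over people' does not hold → requirement n/a → met
6. aircraft overdue for inspection 4 > 2 → not met
7. condition 'flies at night' holds; airframe inspection 515 days ago vs limit 365 → not met
Not met: 2, 3, 4, 6, 7

2, 3, 4, 6, 7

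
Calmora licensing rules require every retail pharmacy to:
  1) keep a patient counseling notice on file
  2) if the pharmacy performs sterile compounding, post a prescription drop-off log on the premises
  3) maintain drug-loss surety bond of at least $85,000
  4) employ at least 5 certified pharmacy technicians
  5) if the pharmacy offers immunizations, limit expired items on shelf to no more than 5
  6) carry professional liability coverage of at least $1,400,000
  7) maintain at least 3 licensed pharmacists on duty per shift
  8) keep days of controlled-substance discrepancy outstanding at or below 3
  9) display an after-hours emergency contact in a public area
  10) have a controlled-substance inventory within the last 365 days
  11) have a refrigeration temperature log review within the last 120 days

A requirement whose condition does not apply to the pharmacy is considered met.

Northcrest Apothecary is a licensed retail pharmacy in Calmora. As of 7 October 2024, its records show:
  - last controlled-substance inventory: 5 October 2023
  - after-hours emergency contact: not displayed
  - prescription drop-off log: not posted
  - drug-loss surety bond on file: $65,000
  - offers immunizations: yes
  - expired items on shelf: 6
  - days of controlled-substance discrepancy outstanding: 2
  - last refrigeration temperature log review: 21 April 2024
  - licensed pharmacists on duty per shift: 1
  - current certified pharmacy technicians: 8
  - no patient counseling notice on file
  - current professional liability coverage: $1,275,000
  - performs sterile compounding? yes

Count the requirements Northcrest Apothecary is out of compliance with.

9

1. patient counseling notice absent → not met
2. condition 'performs sterile compounding' holds; prescription drop-off log absent → not met
3. drug-loss surety bond $65,000 < $85,000 → not met
4. certified pharmacy technicians 8 ≥ 5 → met
5. condition 'offers immunizations' holds; expired items on shelf 6 > 5 → not met
6. professional liability coverage $1,275,000 < $1,400,000 → not met
7. licensed pharmacists on duty per shift 1 < 3 → not met
8. days of controlled-substance discrepancy outstanding 2 ≤ 3 → met
9. after-hours emergency contact absent → not met
10. controlled-substance inventory 368 days ago vs limit 365 → not met
11. refrigeration temperature log review 169 days ago vs limit 120 → not met
Not met: 9 of 11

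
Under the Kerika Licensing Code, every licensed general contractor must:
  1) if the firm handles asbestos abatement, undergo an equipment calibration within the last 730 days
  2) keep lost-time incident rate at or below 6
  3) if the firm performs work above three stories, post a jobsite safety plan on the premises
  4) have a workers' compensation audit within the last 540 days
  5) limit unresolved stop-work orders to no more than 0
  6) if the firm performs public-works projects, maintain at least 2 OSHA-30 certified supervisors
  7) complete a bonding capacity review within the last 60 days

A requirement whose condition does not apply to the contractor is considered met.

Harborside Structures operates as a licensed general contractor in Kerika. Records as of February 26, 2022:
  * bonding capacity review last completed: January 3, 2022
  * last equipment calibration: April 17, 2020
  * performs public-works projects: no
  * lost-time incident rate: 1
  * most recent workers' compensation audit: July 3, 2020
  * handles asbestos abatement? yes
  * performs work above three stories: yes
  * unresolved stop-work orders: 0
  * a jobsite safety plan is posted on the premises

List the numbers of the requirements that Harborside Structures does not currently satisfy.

4

1. condition 'handles asbestos abatement' holds; equipment calibration 680 days ago vs limit 730 → met
2. lost-time incident rate 1 ≤ 6 → met
3. condition 'performs work above three stories' holds; jobsite safety plan present → met
4. workers' compensation audit 603 days ago vs limit 540 → not met
5. unresolved stop-work orders 0 ≤ 0 → met
6. condition 'performs public-works projects' does not hold → requirement n/a → met
7. bonding capacity review 54 days ago vs limit 60 → met
Not met: 4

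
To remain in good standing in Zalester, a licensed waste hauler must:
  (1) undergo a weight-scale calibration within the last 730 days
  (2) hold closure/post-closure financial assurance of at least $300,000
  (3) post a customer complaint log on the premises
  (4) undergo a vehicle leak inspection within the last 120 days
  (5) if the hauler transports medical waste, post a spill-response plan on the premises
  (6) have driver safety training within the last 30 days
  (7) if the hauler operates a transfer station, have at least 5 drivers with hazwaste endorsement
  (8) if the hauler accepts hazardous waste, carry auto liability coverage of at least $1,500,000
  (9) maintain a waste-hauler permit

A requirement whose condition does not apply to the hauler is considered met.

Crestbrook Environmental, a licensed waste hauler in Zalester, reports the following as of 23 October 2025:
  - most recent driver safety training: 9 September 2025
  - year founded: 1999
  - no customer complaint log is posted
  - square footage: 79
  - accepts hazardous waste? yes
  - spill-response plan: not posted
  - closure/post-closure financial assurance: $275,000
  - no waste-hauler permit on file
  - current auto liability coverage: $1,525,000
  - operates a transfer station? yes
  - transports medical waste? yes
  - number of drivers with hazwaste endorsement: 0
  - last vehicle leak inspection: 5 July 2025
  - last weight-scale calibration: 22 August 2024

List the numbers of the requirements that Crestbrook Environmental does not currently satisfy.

1. weight-scale calibration 427 days ago vs limit 730 → met
2. closure/post-closure financial assurance $275,000 < $300,000 → not met
3. customer complaint log absent → not met
4. vehicle leak inspection 110 days ago vs limit 120 → met
5. condition 'transports medical waste' holds; spill-response plan absent → not met
6. driver safety training 44 days ago vs limit 30 → not met
7. condition 'operates a transfer station' holds; drivers with hazwaste endorsement 0 < 5 → not met
8. condition 'accepts hazardous waste' holds; auto liability coverage $1,525,000 ≥ $1,500,000 → met
9. waste-hauler permit absent → not met
Not met: 2, 3, 5, 6, 7, 9

2, 3, 5, 6, 7, 9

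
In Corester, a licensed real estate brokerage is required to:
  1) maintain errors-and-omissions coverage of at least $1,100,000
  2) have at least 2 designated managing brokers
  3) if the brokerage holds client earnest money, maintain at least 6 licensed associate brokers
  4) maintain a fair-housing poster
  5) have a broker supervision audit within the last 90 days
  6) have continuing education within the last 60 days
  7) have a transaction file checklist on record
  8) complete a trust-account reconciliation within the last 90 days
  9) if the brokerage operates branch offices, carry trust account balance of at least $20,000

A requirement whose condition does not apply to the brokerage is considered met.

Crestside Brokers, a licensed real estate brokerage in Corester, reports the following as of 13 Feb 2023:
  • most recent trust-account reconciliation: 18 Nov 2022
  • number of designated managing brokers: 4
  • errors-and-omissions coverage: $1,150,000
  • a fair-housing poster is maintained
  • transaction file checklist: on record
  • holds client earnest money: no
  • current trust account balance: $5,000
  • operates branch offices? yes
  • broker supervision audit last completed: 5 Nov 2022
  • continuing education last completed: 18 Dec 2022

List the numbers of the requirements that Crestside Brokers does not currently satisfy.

5, 9

1. errors-and-omissions coverage $1,150,000 ≥ $1,100,000 → met
2. designated managing brokers 4 ≥ 2 → met
3. condition 'holds client earnest money' does not hold → requirement n/a → met
4. fair-housing poster present → met
5. broker supervision audit 100 days ago vs limit 90 → not met
6. continuing education 57 days ago vs limit 60 → met
7. transaction file checklist present → met
8. trust-account reconciliation 87 days ago vs limit 90 → met
9. condition 'operates branch offices' holds; trust account balance $5,000 < $20,000 → not met
Not met: 5, 9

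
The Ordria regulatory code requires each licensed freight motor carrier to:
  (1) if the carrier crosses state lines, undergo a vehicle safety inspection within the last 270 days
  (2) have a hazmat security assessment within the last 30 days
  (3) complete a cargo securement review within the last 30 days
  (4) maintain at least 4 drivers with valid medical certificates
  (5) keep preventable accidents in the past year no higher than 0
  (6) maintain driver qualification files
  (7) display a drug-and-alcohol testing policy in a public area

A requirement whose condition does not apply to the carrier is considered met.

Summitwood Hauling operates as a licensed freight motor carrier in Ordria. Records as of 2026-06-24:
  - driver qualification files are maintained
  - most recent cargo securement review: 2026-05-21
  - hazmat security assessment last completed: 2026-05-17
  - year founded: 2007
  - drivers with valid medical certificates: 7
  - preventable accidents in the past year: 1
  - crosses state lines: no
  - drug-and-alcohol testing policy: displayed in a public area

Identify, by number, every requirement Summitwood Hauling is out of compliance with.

1. condition 'crosses state lines' does not hold → requirement n/a → met
2. hazmat security assessment 38 days ago vs limit 30 → not met
3. cargo securement review 34 days ago vs limit 30 → not met
4. drivers with valid medical certificates 7 ≥ 4 → met
5. preventable accidents in the past year 1 > 0 → not met
6. driver qualification files present → met
7. drug-and-alcohol testing policy present → met
Not met: 2, 3, 5

2, 3, 5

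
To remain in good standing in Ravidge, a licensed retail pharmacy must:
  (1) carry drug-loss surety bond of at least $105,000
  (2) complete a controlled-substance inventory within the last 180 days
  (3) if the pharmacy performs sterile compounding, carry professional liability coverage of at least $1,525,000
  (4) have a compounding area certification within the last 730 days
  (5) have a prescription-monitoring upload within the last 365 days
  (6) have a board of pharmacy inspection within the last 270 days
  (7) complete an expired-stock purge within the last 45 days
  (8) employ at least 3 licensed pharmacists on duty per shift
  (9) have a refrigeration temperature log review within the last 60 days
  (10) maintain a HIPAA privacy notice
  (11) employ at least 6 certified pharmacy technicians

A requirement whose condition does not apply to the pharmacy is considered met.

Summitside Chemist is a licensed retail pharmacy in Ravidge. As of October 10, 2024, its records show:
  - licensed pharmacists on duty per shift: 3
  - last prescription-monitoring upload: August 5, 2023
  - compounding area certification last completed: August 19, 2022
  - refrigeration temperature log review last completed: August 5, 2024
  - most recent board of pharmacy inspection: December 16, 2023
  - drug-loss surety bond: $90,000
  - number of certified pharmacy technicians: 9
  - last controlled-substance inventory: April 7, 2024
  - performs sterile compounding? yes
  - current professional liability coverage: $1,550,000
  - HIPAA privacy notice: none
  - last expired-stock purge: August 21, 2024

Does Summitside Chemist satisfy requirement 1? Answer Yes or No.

No

1. drug-loss surety bond $90,000 < $105,000 → not met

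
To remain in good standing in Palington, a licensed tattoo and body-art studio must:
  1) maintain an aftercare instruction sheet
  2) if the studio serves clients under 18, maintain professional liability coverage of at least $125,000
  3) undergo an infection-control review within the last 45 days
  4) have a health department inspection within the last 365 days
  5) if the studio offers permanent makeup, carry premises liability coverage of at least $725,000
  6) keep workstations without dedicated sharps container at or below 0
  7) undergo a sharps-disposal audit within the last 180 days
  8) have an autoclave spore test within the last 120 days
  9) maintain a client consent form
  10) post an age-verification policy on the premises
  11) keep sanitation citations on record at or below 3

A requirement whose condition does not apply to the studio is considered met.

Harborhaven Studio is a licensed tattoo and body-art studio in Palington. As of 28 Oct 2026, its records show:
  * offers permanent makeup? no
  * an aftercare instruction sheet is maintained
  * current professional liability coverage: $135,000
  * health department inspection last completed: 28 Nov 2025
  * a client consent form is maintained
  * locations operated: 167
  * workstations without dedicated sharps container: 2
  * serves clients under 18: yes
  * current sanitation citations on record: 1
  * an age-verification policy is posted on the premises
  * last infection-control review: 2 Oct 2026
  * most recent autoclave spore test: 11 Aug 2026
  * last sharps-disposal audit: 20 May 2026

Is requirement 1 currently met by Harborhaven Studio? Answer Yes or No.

1. aftercare instruction sheet present → met

Yes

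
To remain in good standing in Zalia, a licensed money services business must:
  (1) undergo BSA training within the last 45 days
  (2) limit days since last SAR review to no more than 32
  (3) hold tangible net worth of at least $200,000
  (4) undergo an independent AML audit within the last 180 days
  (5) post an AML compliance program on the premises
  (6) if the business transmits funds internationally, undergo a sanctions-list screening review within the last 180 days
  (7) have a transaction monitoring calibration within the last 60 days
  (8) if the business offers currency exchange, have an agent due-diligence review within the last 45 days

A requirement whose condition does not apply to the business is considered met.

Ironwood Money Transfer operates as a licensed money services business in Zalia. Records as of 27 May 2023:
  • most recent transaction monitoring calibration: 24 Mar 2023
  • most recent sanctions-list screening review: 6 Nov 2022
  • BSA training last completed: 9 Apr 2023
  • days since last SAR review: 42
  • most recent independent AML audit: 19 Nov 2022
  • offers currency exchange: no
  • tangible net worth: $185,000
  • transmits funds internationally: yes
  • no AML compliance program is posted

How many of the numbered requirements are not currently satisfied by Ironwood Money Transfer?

7

1. BSA training 48 days ago vs limit 45 → not met
2. days since last SAR review 42 > 32 → not met
3. tangible net worth $185,000 < $200,000 → not met
4. independent AML audit 189 days ago vs limit 180 → not met
5. AML compliance program absent → not met
6. condition 'transmits funds internationally' holds; sanctions-list screening review 202 days ago vs limit 180 → not met
7. transaction monitoring calibration 64 days ago vs limit 60 → not met
8. condition 'offers currency exchange' does not hold → requirement n/a → met
Not met: 7 of 8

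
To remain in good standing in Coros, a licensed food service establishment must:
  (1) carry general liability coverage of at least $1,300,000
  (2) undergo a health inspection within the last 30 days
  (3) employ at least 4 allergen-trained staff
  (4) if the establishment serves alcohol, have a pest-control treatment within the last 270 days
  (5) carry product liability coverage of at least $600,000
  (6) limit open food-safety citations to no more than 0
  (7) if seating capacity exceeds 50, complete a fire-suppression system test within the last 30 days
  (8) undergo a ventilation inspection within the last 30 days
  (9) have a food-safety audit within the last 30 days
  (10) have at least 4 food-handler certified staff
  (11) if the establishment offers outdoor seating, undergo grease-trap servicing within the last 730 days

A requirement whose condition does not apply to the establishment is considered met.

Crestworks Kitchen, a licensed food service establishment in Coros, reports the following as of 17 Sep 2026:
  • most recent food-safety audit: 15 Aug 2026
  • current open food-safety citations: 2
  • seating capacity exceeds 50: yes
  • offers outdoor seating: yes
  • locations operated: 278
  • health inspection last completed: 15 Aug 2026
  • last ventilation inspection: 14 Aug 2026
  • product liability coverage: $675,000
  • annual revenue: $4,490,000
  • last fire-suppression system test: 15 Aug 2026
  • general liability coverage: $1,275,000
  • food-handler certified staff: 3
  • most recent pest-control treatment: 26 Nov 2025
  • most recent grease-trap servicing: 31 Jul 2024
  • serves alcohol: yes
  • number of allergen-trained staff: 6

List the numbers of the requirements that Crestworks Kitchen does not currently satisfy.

1. general liability coverage $1,275,000 < $1,300,000 → not met
2. health inspection 33 days ago vs limit 30 → not met
3. allergen-trained staff 6 ≥ 4 → met
4. condition 'serves alcohol' holds; pest-control treatment 295 days ago vs limit 270 → not met
5. product liability coverage $675,000 ≥ $600,000 → met
6. open food-safety citations 2 > 0 → not met
7. condition 'seating capacity exceeds 50' holds; fire-suppression system test 33 days ago vs limit 30 → not met
8. ventilation inspection 34 days ago vs limit 30 → not met
9. food-safety audit 33 days ago vs limit 30 → not met
10. food-handler certified staff 3 < 4 → not met
11. condition 'offers outdoor seating' holds; grease-trap servicing 778 days ago vs limit 730 → not met
Not met: 1, 2, 4, 6, 7, 8, 9, 10, 11

1, 2, 4, 6, 7, 8, 9, 10, 11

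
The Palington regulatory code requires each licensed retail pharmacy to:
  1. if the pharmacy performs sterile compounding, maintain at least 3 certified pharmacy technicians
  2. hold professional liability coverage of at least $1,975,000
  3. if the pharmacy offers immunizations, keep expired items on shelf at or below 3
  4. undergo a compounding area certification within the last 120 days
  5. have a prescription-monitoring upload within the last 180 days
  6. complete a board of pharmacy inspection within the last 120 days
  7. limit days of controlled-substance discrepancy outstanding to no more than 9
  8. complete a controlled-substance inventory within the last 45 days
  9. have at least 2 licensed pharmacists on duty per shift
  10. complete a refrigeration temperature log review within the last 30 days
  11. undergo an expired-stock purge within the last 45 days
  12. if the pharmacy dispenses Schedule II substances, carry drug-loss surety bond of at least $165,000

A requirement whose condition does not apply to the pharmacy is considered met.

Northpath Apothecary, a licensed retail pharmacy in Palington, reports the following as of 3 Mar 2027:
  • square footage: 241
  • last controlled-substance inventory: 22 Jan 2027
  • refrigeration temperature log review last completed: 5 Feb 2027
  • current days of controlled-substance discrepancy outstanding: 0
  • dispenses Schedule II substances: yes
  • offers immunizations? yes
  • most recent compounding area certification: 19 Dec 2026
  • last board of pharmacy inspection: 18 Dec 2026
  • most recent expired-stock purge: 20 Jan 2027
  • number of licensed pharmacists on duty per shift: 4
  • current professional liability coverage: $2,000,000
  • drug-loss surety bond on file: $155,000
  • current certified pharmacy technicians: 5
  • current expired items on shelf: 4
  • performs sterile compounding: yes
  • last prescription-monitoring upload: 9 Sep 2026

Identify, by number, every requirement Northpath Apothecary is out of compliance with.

1. condition 'performs sterile compounding' holds; certified pharmacy technicians 5 ≥ 3 → met
2. professional liability coverage $2,000,000 ≥ $1,975,000 → met
3. condition 'offers immunizations' holds; expired items on shelf 4 > 3 → not met
4. compounding area certification 74 days ago vs limit 120 → met
5. prescription-monitoring upload 175 days ago vs limit 180 → met
6. board of pharmacy inspection 75 days ago vs limit 120 → met
7. days of controlled-substance discrepancy outstanding 0 ≤ 9 → met
8. controlled-substance inventory 40 days ago vs limit 45 → met
9. licensed pharmacists on duty per shift 4 ≥ 2 → met
10. refrigeration temperature log review 26 days ago vs limit 30 → met
11. expired-stock purge 42 days ago vs limit 45 → met
12. condition 'dispenses Schedule II substances' holds; drug-loss surety bond $155,000 < $165,000 → not met
Not met: 3, 12

3, 12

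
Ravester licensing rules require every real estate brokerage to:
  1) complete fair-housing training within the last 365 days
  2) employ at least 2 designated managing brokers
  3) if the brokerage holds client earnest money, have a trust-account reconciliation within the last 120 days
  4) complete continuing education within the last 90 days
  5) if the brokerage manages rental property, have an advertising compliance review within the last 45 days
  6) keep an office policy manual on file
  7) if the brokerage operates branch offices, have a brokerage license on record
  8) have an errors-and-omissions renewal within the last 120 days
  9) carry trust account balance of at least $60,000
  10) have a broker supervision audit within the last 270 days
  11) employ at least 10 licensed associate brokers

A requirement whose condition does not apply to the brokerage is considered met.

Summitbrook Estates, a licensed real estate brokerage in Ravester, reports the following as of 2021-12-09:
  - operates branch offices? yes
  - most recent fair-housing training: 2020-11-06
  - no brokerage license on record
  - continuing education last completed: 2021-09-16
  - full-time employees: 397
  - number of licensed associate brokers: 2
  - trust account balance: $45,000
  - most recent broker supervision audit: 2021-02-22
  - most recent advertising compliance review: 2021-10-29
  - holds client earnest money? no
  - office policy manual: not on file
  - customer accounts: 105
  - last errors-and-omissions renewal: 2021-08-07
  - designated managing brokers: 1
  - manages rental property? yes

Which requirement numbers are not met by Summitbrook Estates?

1, 2, 6, 7, 8, 9, 10, 11

1. fair-housing training 398 days ago vs limit 365 → not met
2. designated managing brokers 1 < 2 → not met
3. condition 'holds client earnest money' does not hold → requirement n/a → met
4. continuing education 84 days ago vs limit 90 → met
5. condition 'manages rental property' holds; advertising compliance review 41 days ago vs limit 45 → met
6. office policy manual absent → not met
7. condition 'operates branch offices' holds; brokerage license absent → not met
8. errors-and-omissions renewal 124 days ago vs limit 120 → not met
9. trust account balance $45,000 < $60,000 → not met
10. broker supervision audit 290 days ago vs limit 270 → not met
11. licensed associate brokers 2 < 10 → not met
Not met: 1, 2, 6, 7, 8, 9, 10, 11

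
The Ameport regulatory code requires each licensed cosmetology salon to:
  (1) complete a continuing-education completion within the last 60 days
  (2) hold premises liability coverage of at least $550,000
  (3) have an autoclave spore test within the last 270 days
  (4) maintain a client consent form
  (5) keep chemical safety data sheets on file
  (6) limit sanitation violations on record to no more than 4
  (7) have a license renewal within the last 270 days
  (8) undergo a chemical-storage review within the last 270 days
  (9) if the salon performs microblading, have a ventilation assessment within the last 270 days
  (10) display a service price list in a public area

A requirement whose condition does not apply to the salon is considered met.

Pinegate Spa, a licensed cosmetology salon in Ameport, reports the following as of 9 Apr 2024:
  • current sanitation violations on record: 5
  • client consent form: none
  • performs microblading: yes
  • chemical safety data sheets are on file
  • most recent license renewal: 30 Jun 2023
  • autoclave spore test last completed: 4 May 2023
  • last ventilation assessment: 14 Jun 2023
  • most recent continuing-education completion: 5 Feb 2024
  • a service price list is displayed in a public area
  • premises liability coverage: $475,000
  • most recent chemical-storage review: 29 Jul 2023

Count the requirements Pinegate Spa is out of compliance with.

7

1. continuing-education completion 64 days ago vs limit 60 → not met
2. premises liability coverage $475,000 < $550,000 → not met
3. autoclave spore test 341 days ago vs limit 270 → not met
4. client consent form absent → not met
5. chemical safety data sheets present → met
6. sanitation violations on record 5 > 4 → not met
7. license renewal 284 days ago vs limit 270 → not met
8. chemical-storage review 255 days ago vs limit 270 → met
9. condition 'performs microblading' holds; ventilation assessment 300 days ago vs limit 270 → not met
10. service price list present → met
Not met: 7 of 10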